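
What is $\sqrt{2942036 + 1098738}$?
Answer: $\sqrt{4040774} \approx 2010.2$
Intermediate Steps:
$\sqrt{2942036 + 1098738} = \sqrt{4040774}$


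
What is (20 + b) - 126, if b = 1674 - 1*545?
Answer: 1023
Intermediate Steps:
b = 1129 (b = 1674 - 545 = 1129)
(20 + b) - 126 = (20 + 1129) - 126 = 1149 - 126 = 1023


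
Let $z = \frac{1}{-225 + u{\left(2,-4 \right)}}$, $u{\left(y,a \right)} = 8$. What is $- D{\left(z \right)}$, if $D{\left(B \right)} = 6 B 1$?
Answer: $\frac{6}{217} \approx 0.02765$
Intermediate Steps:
$z = - \frac{1}{217}$ ($z = \frac{1}{-225 + 8} = \frac{1}{-217} = - \frac{1}{217} \approx -0.0046083$)
$D{\left(B \right)} = 6 B$
$- D{\left(z \right)} = - \frac{6 \left(-1\right)}{217} = \left(-1\right) \left(- \frac{6}{217}\right) = \frac{6}{217}$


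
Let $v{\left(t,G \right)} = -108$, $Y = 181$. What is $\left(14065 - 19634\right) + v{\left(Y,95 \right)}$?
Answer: $-5677$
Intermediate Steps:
$\left(14065 - 19634\right) + v{\left(Y,95 \right)} = \left(14065 - 19634\right) - 108 = -5569 - 108 = -5677$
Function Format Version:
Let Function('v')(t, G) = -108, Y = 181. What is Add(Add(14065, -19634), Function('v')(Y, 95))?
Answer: -5677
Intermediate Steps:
Add(Add(14065, -19634), Function('v')(Y, 95)) = Add(Add(14065, -19634), -108) = Add(-5569, -108) = -5677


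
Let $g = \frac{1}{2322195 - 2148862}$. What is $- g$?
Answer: $- \frac{1}{173333} \approx -5.7692 \cdot 10^{-6}$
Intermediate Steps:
$g = \frac{1}{173333}$ ($g = \frac{1}{2322195 - 2148862} = \frac{1}{173333} \approx 5.7692 \cdot 10^{-6}$)
$- g = \left(-1\right) \frac{1}{173333} = - \frac{1}{173333}$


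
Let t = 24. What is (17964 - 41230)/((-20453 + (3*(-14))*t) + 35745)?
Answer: -11633/7142 ≈ -1.6288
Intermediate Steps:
(17964 - 41230)/((-20453 + (3*(-14))*t) + 35745) = (17964 - 41230)/((-20453 + (3*(-14))*24) + 35745) = -23266/((-20453 - 42*24) + 35745) = -23266/((-20453 - 1008) + 35745) = -23266/(-21461 + 35745) = -23266/14284 = -23266*1/14284 = -11633/7142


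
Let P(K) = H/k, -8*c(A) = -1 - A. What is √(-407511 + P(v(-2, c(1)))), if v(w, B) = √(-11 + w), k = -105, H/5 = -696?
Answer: I*√19966415/7 ≈ 638.34*I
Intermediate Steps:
H = -3480 (H = 5*(-696) = -3480)
c(A) = ⅛ + A/8 (c(A) = -(-1 - A)/8 = ⅛ + A/8)
P(K) = 232/7 (P(K) = -3480/(-105) = -3480*(-1/105) = 232/7)
√(-407511 + P(v(-2, c(1)))) = √(-407511 + 232/7) = √(-2852345/7) = I*√19966415/7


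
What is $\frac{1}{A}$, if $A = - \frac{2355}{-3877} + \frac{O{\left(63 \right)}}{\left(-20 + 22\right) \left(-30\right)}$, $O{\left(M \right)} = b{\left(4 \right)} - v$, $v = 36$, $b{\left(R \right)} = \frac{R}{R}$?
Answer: $\frac{46524}{55399} \approx 0.8398$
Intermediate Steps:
$b{\left(R \right)} = 1$
$O{\left(M \right)} = -35$ ($O{\left(M \right)} = 1 - 36 = -35$)
$A = \frac{55399}{46524}$ ($A = - \frac{2355}{-3877} - \frac{35}{\left(-20 + 22\right) \left(-30\right)} = \left(-2355\right) \left(- \frac{1}{3877}\right) - \frac{35}{2 \left(-30\right)} = \frac{2355}{3877} - \frac{35}{-60} = \frac{2355}{3877} - - \frac{7}{12} = \frac{2355}{3877} + \frac{7}{12} = \frac{55399}{46524} \approx 1.1908$)
$\frac{1}{A} = \frac{1}{\frac{55399}{46524}} = \frac{46524}{55399}$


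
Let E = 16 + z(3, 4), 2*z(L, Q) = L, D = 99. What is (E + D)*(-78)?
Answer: -9087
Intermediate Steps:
z(L, Q) = L/2
E = 35/2 (E = 16 + (½)*3 = 16 + 3/2 = 35/2 ≈ 17.500)
(E + D)*(-78) = (35/2 + 99)*(-78) = (233/2)*(-78) = -9087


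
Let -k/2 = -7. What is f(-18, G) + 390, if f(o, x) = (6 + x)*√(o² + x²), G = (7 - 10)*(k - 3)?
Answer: 390 - 81*√157 ≈ -624.93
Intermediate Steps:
k = 14 (k = -2*(-7) = 14)
G = -33 (G = (7 - 10)*(14 - 3) = -3*11 = -33)
f(o, x) = √(o² + x²)*(6 + x)
f(-18, G) + 390 = √((-18)² + (-33)²)*(6 - 33) + 390 = √(324 + 1089)*(-27) + 390 = √1413*(-27) + 390 = (3*√157)*(-27) + 390 = -81*√157 + 390 = 390 - 81*√157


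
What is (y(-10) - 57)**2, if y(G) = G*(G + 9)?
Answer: 2209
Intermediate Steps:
y(G) = G*(9 + G)
(y(-10) - 57)**2 = (-10*(9 - 10) - 57)**2 = (-10*(-1) - 57)**2 = (10 - 57)**2 = (-47)**2 = 2209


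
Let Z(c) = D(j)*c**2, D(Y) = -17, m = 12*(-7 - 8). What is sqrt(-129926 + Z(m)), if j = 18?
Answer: I*sqrt(680726) ≈ 825.06*I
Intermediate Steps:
m = -180 (m = 12*(-15) = -180)
Z(c) = -17*c**2
sqrt(-129926 + Z(m)) = sqrt(-129926 - 17*(-180)**2) = sqrt(-129926 - 17*32400) = sqrt(-129926 - 550800) = sqrt(-680726) = I*sqrt(680726)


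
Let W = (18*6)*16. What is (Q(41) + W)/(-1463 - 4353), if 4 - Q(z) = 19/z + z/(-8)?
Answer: -569625/1907648 ≈ -0.29860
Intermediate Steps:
W = 1728 (W = 108*16 = 1728)
Q(z) = 4 - 19/z + z/8 (Q(z) = 4 - (19/z + z/(-8)) = 4 - (19/z + z*(-⅛)) = 4 - (19/z - z/8) = 4 + (-19/z + z/8) = 4 - 19/z + z/8)
(Q(41) + W)/(-1463 - 4353) = ((4 - 19/41 + (⅛)*41) + 1728)/(-1463 - 4353) = ((4 - 19*1/41 + 41/8) + 1728)/(-5816) = ((4 - 19/41 + 41/8) + 1728)*(-1/5816) = (2841/328 + 1728)*(-1/5816) = (569625/328)*(-1/5816) = -569625/1907648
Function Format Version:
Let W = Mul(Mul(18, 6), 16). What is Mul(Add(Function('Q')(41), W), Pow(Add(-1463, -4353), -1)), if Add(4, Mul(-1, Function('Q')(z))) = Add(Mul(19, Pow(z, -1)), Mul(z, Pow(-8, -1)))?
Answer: Rational(-569625, 1907648) ≈ -0.29860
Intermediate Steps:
W = 1728 (W = Mul(108, 16) = 1728)
Function('Q')(z) = Add(4, Mul(-19, Pow(z, -1)), Mul(Rational(1, 8), z)) (Function('Q')(z) = Add(4, Mul(-1, Add(Mul(19, Pow(z, -1)), Mul(z, Pow(-8, -1))))) = Add(4, Mul(-1, Add(Mul(19, Pow(z, -1)), Mul(z, Rational(-1, 8))))) = Add(4, Mul(-1, Add(Mul(19, Pow(z, -1)), Mul(Rational(-1, 8), z)))) = Add(4, Add(Mul(-19, Pow(z, -1)), Mul(Rational(1, 8), z))) = Add(4, Mul(-19, Pow(z, -1)), Mul(Rational(1, 8), z)))
Mul(Add(Function('Q')(41), W), Pow(Add(-1463, -4353), -1)) = Mul(Add(Add(4, Mul(-19, Pow(41, -1)), Mul(Rational(1, 8), 41)), 1728), Pow(Add(-1463, -4353), -1)) = Mul(Add(Add(4, Mul(-19, Rational(1, 41)), Rational(41, 8)), 1728), Pow(-5816, -1)) = Mul(Add(Add(4, Rational(-19, 41), Rational(41, 8)), 1728), Rational(-1, 5816)) = Mul(Add(Rational(2841, 328), 1728), Rational(-1, 5816)) = Mul(Rational(569625, 328), Rational(-1, 5816)) = Rational(-569625, 1907648)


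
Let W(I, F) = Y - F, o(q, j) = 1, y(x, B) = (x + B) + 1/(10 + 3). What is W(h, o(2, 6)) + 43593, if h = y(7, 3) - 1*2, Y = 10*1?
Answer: 43602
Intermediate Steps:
Y = 10
y(x, B) = 1/13 + B + x (y(x, B) = (B + x) + 1/13 = 1/13 + B + x)
h = 105/13 (h = (1/13 + 3 + 7) - 1*2 = 131/13 - 2 = 105/13 ≈ 8.0769)
W(I, F) = 10 - F
W(h, o(2, 6)) + 43593 = (10 - 1*1) + 43593 = (10 - 1) + 43593 = 9 + 43593 = 43602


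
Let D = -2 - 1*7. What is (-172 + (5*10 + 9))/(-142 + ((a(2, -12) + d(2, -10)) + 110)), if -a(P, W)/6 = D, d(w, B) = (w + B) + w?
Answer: -113/16 ≈ -7.0625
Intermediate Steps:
d(w, B) = B + 2*w (d(w, B) = (B + w) + w = B + 2*w)
D = -9 (D = -2 - 7 = -9)
a(P, W) = 54 (a(P, W) = -6*(-9) = 54)
(-172 + (5*10 + 9))/(-142 + ((a(2, -12) + d(2, -10)) + 110)) = (-172 + (5*10 + 9))/(-142 + ((54 + (-10 + 2*2)) + 110)) = (-172 + (50 + 9))/(-142 + ((54 + (-10 + 4)) + 110)) = (-172 + 59)/(-142 + ((54 - 6) + 110)) = -113/(-142 + (48 + 110)) = -113/(-142 + 158) = -113/16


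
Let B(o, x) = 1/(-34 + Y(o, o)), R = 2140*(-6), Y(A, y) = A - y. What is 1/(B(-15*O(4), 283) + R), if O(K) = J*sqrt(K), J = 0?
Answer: -34/436561 ≈ -7.7881e-5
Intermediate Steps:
O(K) = 0 (O(K) = 0*sqrt(K) = 0)
R = -12840
B(o, x) = -1/34 (B(o, x) = 1/(-34 + (o - o)) = 1/(-34 + 0) = 1/(-34) = -1/34)
1/(B(-15*O(4), 283) + R) = 1/(-1/34 - 12840) = 1/(-436561/34) = -34/436561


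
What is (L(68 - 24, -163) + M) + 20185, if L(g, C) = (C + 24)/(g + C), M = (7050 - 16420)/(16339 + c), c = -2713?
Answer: 16365317687/810747 ≈ 20185.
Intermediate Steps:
M = -4685/6813 (M = (7050 - 16420)/(16339 - 2713) = -9370/13626 = -9370*1/13626 = -4685/6813 ≈ -0.68766)
L(g, C) = (24 + C)/(C + g)
(L(68 - 24, -163) + M) + 20185 = ((24 - 163)/(-163 + (68 - 24)) - 4685/6813) + 20185 = (-139/(-163 + 44) - 4685/6813) + 20185 = (-139/(-119) - 4685/6813) + 20185 = (-1/119*(-139) - 4685/6813) + 20185 = (139/119 - 4685/6813) + 20185 = 389492/810747 + 20185 = 16365317687/810747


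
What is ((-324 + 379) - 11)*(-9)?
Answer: -396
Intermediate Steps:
((-324 + 379) - 11)*(-9) = (55 - 11)*(-9) = 44*(-9) = -396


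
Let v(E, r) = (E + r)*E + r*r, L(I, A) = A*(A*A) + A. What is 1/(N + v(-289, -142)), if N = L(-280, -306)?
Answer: -1/28508199 ≈ -3.5078e-8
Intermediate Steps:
L(I, A) = A + A³ (L(I, A) = A*A² + A = A³ + A = A + A³)
v(E, r) = r² + E*(E + r) (v(E, r) = E*(E + r) + r² = r² + E*(E + r))
N = -28652922 (N = -306 + (-306)³ = -306 - 28652616 = -28652922)
1/(N + v(-289, -142)) = 1/(-28652922 + ((-289)² + (-142)² - 289*(-142))) = 1/(-28652922 + (83521 + 20164 + 41038)) = 1/(-28652922 + 144723) = 1/(-28508199) = -1/28508199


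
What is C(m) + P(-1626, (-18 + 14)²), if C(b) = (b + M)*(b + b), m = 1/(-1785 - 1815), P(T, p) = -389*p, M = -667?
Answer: -40329118799/6480000 ≈ -6223.6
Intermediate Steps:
m = -1/3600 (m = 1/(-3600) = -1/3600 ≈ -0.00027778)
C(b) = 2*b*(-667 + b) (C(b) = (b - 667)*(b + b) = (-667 + b)*(2*b) = 2*b*(-667 + b))
C(m) + P(-1626, (-18 + 14)²) = 2*(-1/3600)*(-667 - 1/3600) - 389*(-18 + 14)² = 2*(-1/3600)*(-2401201/3600) - 389*(-4)² = 2401201/6480000 - 389*16 = 2401201/6480000 - 6224 = -40329118799/6480000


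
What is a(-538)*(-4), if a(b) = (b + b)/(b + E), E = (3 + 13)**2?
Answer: -2152/141 ≈ -15.262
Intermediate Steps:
E = 256 (E = 16**2 = 256)
a(b) = 2*b/(256 + b) (a(b) = (b + b)/(b + 256) = (2*b)/(256 + b) = 2*b/(256 + b))
a(-538)*(-4) = (2*(-538)/(256 - 538))*(-4) = (2*(-538)/(-282))*(-4) = (2*(-538)*(-1/282))*(-4) = (538/141)*(-4) = -2152/141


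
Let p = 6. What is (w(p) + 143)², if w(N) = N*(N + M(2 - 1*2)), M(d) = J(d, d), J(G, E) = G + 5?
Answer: 43681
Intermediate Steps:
J(G, E) = 5 + G
M(d) = 5 + d
w(N) = N*(5 + N) (w(N) = N*(N + (5 + (2 - 1*2))) = N*(N + (5 + (2 - 2))) = N*(N + (5 + 0)) = N*(N + 5) = N*(5 + N))
(w(p) + 143)² = (6*(5 + 6) + 143)² = (6*11 + 143)² = (66 + 143)² = 209² = 43681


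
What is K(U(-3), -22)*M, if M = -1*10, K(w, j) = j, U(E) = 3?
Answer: 220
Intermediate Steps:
M = -10
K(U(-3), -22)*M = -22*(-10) = 220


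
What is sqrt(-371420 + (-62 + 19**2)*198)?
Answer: I*sqrt(312218) ≈ 558.76*I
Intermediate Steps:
sqrt(-371420 + (-62 + 19**2)*198) = sqrt(-371420 + (-62 + 361)*198) = sqrt(-371420 + 299*198) = sqrt(-371420 + 59202) = sqrt(-312218) = I*sqrt(312218)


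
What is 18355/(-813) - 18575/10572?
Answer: -69716845/2865012 ≈ -24.334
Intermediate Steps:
18355/(-813) - 18575/10572 = 18355*(-1/813) - 18575*1/10572 = -18355/813 - 18575/10572 = -69716845/2865012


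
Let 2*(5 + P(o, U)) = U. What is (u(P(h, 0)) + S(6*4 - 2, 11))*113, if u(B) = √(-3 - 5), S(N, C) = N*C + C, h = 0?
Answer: 28589 + 226*I*√2 ≈ 28589.0 + 319.61*I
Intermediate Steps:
P(o, U) = -5 + U/2
S(N, C) = C + C*N (S(N, C) = C*N + C = C + C*N)
u(B) = 2*I*√2 (u(B) = √(-8) = 2*I*√2)
(u(P(h, 0)) + S(6*4 - 2, 11))*113 = (2*I*√2 + 11*(1 + (6*4 - 2)))*113 = (2*I*√2 + 11*(1 + (24 - 2)))*113 = (2*I*√2 + 11*(1 + 22))*113 = (2*I*√2 + 11*23)*113 = (2*I*√2 + 253)*113 = (253 + 2*I*√2)*113 = 28589 + 226*I*√2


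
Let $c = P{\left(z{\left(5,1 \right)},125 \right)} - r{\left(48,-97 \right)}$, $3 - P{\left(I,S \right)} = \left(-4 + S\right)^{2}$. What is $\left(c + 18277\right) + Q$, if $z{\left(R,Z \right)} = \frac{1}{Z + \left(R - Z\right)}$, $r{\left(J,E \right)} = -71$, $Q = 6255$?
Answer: $9965$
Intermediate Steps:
$z{\left(R,Z \right)} = \frac{1}{R}$
$P{\left(I,S \right)} = 3 - \left(-4 + S\right)^{2}$
$c = -14567$ ($c = \left(3 - \left(-4 + 125\right)^{2}\right) - -71 = \left(3 - 121^{2}\right) + 71 = \left(3 - 14641\right) + 71 = -14638 + 71 = -14567$)
$\left(c + 18277\right) + Q = \left(-14567 + 18277\right) + 6255 = 3710 + 6255 = 9965$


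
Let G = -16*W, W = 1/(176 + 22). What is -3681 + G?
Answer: -364427/99 ≈ -3681.1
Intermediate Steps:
W = 1/198 ≈ 0.0050505
G = -8/99 (G = -16*1/198 = -8/99 ≈ -0.080808)
-3681 + G = -3681 - 8/99 = -364427/99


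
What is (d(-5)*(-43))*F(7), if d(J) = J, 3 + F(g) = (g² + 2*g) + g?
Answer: 14405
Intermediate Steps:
F(g) = -3 + g² + 3*g (F(g) = -3 + ((g² + 2*g) + g) = -3 + (g² + 3*g) = -3 + g² + 3*g)
(d(-5)*(-43))*F(7) = (-5*(-43))*(-3 + 7² + 3*7) = 215*(-3 + 49 + 21) = 215*67 = 14405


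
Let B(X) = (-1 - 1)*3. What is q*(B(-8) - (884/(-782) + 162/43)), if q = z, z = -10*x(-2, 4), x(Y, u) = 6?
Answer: 512520/989 ≈ 518.22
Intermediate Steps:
B(X) = -6 (B(X) = -2*3 = -6)
z = -60 (z = -10*6 = -60)
q = -60
q*(B(-8) - (884/(-782) + 162/43)) = -60*(-6 - (884/(-782) + 162/43)) = -60*(-6 - (884*(-1/782) + 162*(1/43))) = -60*(-6 - (-26/23 + 162/43)) = -60*(-6 - 1*2608/989) = -60*(-6 - 2608/989) = -60*(-8542/989) = 512520/989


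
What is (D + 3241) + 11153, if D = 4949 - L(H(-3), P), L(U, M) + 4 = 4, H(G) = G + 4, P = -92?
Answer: 19343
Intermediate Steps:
H(G) = 4 + G
L(U, M) = 0 (L(U, M) = -4 + 4 = 0)
D = 4949 (D = 4949 - 1*0 = 4949 + 0 = 4949)
(D + 3241) + 11153 = (4949 + 3241) + 11153 = 8190 + 11153 = 19343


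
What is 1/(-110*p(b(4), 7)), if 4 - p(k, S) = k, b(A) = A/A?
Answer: -1/330 ≈ -0.0030303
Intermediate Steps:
b(A) = 1
p(k, S) = 4 - k
1/(-110*p(b(4), 7)) = 1/(-110*(4 - 1*1)) = 1/(-110*(4 - 1)) = 1/(-110*3) = 1/(-330) = -1/330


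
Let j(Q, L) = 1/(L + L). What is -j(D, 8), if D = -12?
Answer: -1/16 ≈ -0.062500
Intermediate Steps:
j(Q, L) = 1/(2*L)
-j(D, 8) = -1/(2*8) = -1*1/16 = -1/16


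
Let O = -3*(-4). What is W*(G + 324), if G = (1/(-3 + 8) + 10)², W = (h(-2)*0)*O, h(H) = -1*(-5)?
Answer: 0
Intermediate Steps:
O = 12
h(H) = 5
W = 0 (W = (5*0)*12 = 0*12 = 0)
G = 2601/25 (G = (1/5 + 10)² = (⅕ + 10)² = (51/5)² = 2601/25 ≈ 104.04)
W*(G + 324) = 0*(2601/25 + 324) = 0*(10701/25) = 0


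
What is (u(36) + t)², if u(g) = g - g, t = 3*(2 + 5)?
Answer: 441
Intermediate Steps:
t = 21 (t = 3*7 = 21)
u(g) = 0
(u(36) + t)² = (0 + 21)² = 21² = 441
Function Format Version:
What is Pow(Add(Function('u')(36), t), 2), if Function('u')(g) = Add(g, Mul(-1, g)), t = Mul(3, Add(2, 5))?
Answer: 441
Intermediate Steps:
t = 21 (t = Mul(3, 7) = 21)
Function('u')(g) = 0
Pow(Add(Function('u')(36), t), 2) = Pow(Add(0, 21), 2) = Pow(21, 2) = 441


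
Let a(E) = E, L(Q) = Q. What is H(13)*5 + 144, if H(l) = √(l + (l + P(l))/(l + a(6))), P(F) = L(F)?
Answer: 144 + 5*√5187/19 ≈ 162.95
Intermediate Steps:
P(F) = F
H(l) = √(l + 2*l/(6 + l)) (H(l) = √(l + (l + l)/(l + 6)) = √(l + (2*l)/(6 + l)) = √(l + 2*l/(6 + l)))
H(13)*5 + 144 = √(13*(8 + 13)/(6 + 13))*5 + 144 = √(13*21/19)*5 + 144 = √(13*(1/19)*21)*5 + 144 = √(273/19)*5 + 144 = (√5187/19)*5 + 144 = 5*√5187/19 + 144 = 144 + 5*√5187/19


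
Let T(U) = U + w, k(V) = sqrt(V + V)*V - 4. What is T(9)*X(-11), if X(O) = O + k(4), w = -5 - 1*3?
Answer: -15 + 8*sqrt(2) ≈ -3.6863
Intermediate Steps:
w = -8 (w = -5 - 3 = -8)
k(V) = -4 + sqrt(2)*V**(3/2) (k(V) = sqrt(2*V)*V - 4 = (sqrt(2)*sqrt(V))*V - 4 = sqrt(2)*V**(3/2) - 4 = -4 + sqrt(2)*V**(3/2))
T(U) = -8 + U (T(U) = U - 8 = -8 + U)
X(O) = -4 + O + 8*sqrt(2) (X(O) = O + (-4 + sqrt(2)*4**(3/2)) = O + (-4 + sqrt(2)*8) = O + (-4 + 8*sqrt(2)) = -4 + O + 8*sqrt(2))
T(9)*X(-11) = (-8 + 9)*(-4 - 11 + 8*sqrt(2)) = 1*(-15 + 8*sqrt(2)) = -15 + 8*sqrt(2)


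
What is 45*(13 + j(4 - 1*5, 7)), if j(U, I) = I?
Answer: 900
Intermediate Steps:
45*(13 + j(4 - 1*5, 7)) = 45*(13 + 7) = 45*20 = 900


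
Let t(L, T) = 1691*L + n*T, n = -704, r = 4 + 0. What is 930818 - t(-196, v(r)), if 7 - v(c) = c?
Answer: 1264366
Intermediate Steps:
r = 4
v(c) = 7 - c
t(L, T) = -704*T + 1691*L (t(L, T) = 1691*L - 704*T = -704*T + 1691*L)
930818 - t(-196, v(r)) = 930818 - (-704*(7 - 1*4) + 1691*(-196)) = 930818 - (-704*(7 - 4) - 331436) = 930818 - (-704*3 - 331436) = 930818 - (-2112 - 331436) = 930818 - 1*(-333548) = 930818 + 333548 = 1264366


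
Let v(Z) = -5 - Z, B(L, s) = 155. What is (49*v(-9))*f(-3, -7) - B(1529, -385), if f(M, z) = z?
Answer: -1527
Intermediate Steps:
(49*v(-9))*f(-3, -7) - B(1529, -385) = (49*(-5 - 1*(-9)))*(-7) - 1*155 = (49*(-5 + 9))*(-7) - 155 = (49*4)*(-7) - 155 = 196*(-7) - 155 = -1372 - 155 = -1527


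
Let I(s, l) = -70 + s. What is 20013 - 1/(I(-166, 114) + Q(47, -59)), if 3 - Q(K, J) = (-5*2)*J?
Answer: 16470700/823 ≈ 20013.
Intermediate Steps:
Q(K, J) = 3 + 10*J (Q(K, J) = 3 - (-5*2)*J = 3 - (-10)*J = 3 + 10*J)
20013 - 1/(I(-166, 114) + Q(47, -59)) = 20013 - 1/((-70 - 166) + (3 + 10*(-59))) = 20013 - 1/(-236 + (3 - 590)) = 20013 - 1/(-236 - 587) = 20013 - 1/(-823) = 20013 - 1*(-1/823) = 20013 + 1/823 = 16470700/823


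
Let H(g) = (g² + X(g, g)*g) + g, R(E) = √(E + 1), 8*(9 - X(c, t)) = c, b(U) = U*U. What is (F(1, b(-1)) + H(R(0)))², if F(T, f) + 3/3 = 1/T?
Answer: 7569/64 ≈ 118.27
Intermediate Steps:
b(U) = U²
X(c, t) = 9 - c/8
F(T, f) = -1 + 1/T
R(E) = √(1 + E)
H(g) = g + g² + g*(9 - g/8) (H(g) = (g² + (9 - g/8)*g) + g = (g² + g*(9 - g/8)) + g = g + g² + g*(9 - g/8))
(F(1, b(-1)) + H(R(0)))² = ((1 - 1*1)/1 + √(1 + 0)*(80 + 7*√(1 + 0))/8)² = (1*(1 - 1) + √1*(80 + 7*√1)/8)² = (1*0 + (⅛)*1*(80 + 7*1))² = (0 + (⅛)*1*(80 + 7))² = (0 + (⅛)*1*87)² = (0 + 87/8)² = (87/8)² = 7569/64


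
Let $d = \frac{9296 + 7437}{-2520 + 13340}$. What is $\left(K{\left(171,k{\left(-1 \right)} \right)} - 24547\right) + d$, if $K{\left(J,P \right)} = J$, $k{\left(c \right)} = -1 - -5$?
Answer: $- \frac{263731587}{10820} \approx -24374.0$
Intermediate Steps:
$d = \frac{16733}{10820} \approx 1.5465$
$k{\left(c \right)} = 4$ ($k{\left(c \right)} = -1 + 5 = 4$)
$\left(K{\left(171,k{\left(-1 \right)} \right)} - 24547\right) + d = \left(171 - 24547\right) + \frac{16733}{10820} = -24376 + \frac{16733}{10820} = - \frac{263731587}{10820}$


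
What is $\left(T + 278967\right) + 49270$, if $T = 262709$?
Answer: $590946$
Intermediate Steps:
$\left(T + 278967\right) + 49270 = \left(262709 + 278967\right) + 49270 = 541676 + 49270 = 590946$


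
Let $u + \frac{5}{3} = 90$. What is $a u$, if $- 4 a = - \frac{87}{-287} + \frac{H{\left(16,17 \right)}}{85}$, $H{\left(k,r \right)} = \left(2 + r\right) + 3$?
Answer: $- \frac{726577}{58548} \approx -12.41$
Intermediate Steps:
$H{\left(k,r \right)} = 5 + r$
$u = \frac{265}{3}$ ($u = - \frac{5}{3} + 90 = \frac{265}{3} \approx 88.333$)
$a = - \frac{13709}{97580}$ ($a = - \frac{- \frac{87}{-287} + \frac{5 + 17}{85}}{4} = - \frac{\left(-87\right) \left(- \frac{1}{287}\right) + 22 \cdot \frac{1}{85}}{4} = - \frac{\frac{87}{287} + \frac{22}{85}}{4} = \left(- \frac{1}{4}\right) \frac{13709}{24395} = - \frac{13709}{97580} \approx -0.14049$)
$a u = \left(- \frac{13709}{97580}\right) \frac{265}{3} = - \frac{726577}{58548}$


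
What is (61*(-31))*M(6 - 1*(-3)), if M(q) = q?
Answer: -17019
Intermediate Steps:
(61*(-31))*M(6 - 1*(-3)) = (61*(-31))*(6 - 1*(-3)) = -1891*(6 + 3) = -1891*9 = -17019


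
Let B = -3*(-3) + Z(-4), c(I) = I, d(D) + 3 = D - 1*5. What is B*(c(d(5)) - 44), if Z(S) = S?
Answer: -235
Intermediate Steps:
d(D) = -8 + D (d(D) = -3 + (D - 1*5) = -3 + (D - 5) = -3 + (-5 + D) = -8 + D)
B = 5 (B = -3*(-3) - 4 = 9 - 4 = 5)
B*(c(d(5)) - 44) = 5*((-8 + 5) - 44) = 5*(-3 - 44) = 5*(-47) = -235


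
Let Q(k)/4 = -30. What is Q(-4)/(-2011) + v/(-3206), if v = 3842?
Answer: -3670771/3223633 ≈ -1.1387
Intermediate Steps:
Q(k) = -120 (Q(k) = 4*(-30) = -120)
Q(-4)/(-2011) + v/(-3206) = -120/(-2011) + 3842/(-3206) = -120*(-1/2011) + 3842*(-1/3206) = 120/2011 - 1921/1603 = -3670771/3223633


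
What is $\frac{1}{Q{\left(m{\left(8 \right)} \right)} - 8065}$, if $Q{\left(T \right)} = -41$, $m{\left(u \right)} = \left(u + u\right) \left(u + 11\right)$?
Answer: $- \frac{1}{8106} \approx -0.00012337$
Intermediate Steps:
$m{\left(u \right)} = 2 u \left(11 + u\right)$
$\frac{1}{Q{\left(m{\left(8 \right)} \right)} - 8065} = \frac{1}{-41 - 8065} = \frac{1}{-8106} = - \frac{1}{8106}$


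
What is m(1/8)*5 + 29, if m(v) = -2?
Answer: 19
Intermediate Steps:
m(1/8)*5 + 29 = -2*5 + 29 = -10 + 29 = 19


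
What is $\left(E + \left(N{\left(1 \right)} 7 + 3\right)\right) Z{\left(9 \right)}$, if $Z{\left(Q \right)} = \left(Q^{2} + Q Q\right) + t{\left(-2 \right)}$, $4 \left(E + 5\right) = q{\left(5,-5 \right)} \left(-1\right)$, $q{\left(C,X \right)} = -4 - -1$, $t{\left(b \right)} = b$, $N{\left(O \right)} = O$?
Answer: $920$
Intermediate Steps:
$q{\left(C,X \right)} = -3$ ($q{\left(C,X \right)} = -4 + 1 = -3$)
$E = - \frac{17}{4}$ ($E = -5 + \frac{\left(-3\right) \left(-1\right)}{4} = -5 + \frac{1}{4} \cdot 3 = -5 + \frac{3}{4} = - \frac{17}{4} \approx -4.25$)
$Z{\left(Q \right)} = -2 + 2 Q^{2}$ ($Z{\left(Q \right)} = \left(Q^{2} + Q Q\right) - 2 = \left(Q^{2} + Q^{2}\right) - 2 = 2 Q^{2} - 2 = -2 + 2 Q^{2}$)
$\left(E + \left(N{\left(1 \right)} 7 + 3\right)\right) Z{\left(9 \right)} = \left(- \frac{17}{4} + \left(1 \cdot 7 + 3\right)\right) \left(-2 + 2 \cdot 9^{2}\right) = \left(- \frac{17}{4} + \left(7 + 3\right)\right) \left(-2 + 2 \cdot 81\right) = \left(- \frac{17}{4} + 10\right) \left(-2 + 162\right) = \frac{23}{4} \cdot 160 = 920$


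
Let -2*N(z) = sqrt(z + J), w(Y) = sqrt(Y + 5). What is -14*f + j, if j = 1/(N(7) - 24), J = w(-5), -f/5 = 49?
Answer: 7878614/2297 + 2*sqrt(7)/2297 ≈ 3430.0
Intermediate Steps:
w(Y) = sqrt(5 + Y)
f = -245 (f = -5*49 = -245)
J = 0 (J = sqrt(5 - 5) = sqrt(0) = 0)
N(z) = -sqrt(z)/2 (N(z) = -sqrt(z + 0)/2 = -sqrt(z)/2)
j = 1/(-24 - sqrt(7)/2) (j = 1/(-sqrt(7)/2 - 24) = 1/(-24 - sqrt(7)/2) ≈ -0.039490)
-14*f + j = -14*(-245) + (-96/2297 + 2*sqrt(7)/2297) = 3430 + (-96/2297 + 2*sqrt(7)/2297) = 7878614/2297 + 2*sqrt(7)/2297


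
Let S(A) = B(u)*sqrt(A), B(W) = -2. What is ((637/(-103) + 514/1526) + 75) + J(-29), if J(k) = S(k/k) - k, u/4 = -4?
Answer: 7556518/78589 ≈ 96.152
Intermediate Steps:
u = -16 (u = 4*(-4) = -16)
S(A) = -2*sqrt(A)
J(k) = -2 - k (J(k) = -2*sqrt(1) - k = -2*1 - k = -2 - k)
((637/(-103) + 514/1526) + 75) + J(-29) = ((637/(-103) + 514/1526) + 75) + (-2 - 1*(-29)) = ((637*(-1/103) + 514*(1/1526)) + 75) + (-2 + 29) = ((-637/103 + 257/763) + 75) + 27 = (-459560/78589 + 75) + 27 = 5434615/78589 + 27 = 7556518/78589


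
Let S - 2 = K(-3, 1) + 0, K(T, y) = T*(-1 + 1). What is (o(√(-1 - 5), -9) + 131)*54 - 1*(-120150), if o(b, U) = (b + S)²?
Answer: 127116 + 216*I*√6 ≈ 1.2712e+5 + 529.09*I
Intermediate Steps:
K(T, y) = 0 (K(T, y) = T*0 = 0)
S = 2 (S = 2 + (0 + 0) = 2 + 0 = 2)
o(b, U) = (2 + b)² (o(b, U) = (b + 2)² = (2 + b)²)
(o(√(-1 - 5), -9) + 131)*54 - 1*(-120150) = ((2 + √(-1 - 5))² + 131)*54 - 1*(-120150) = ((2 + √(-6))² + 131)*54 + 120150 = ((2 + I*√6)² + 131)*54 + 120150 = (131 + (2 + I*√6)²)*54 + 120150 = (7074 + 54*(2 + I*√6)²) + 120150 = 127224 + 54*(2 + I*√6)²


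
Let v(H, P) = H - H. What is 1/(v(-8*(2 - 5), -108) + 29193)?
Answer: 1/29193 ≈ 3.4255e-5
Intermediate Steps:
v(H, P) = 0
1/(v(-8*(2 - 5), -108) + 29193) = 1/(0 + 29193) = 1/29193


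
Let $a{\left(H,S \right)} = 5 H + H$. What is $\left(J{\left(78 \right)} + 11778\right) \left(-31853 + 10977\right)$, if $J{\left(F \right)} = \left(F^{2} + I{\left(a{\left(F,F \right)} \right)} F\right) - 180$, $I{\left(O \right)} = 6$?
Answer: $-378899400$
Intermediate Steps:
$a{\left(H,S \right)} = 6 H$
$J{\left(F \right)} = -180 + F^{2} + 6 F$ ($J{\left(F \right)} = \left(F^{2} + 6 F\right) - 180 = -180 + F^{2} + 6 F$)
$\left(J{\left(78 \right)} + 11778\right) \left(-31853 + 10977\right) = \left(\left(-180 + 78^{2} + 6 \cdot 78\right) + 11778\right) \left(-31853 + 10977\right) = \left(\left(-180 + 6084 + 468\right) + 11778\right) \left(-20876\right) = \left(6372 + 11778\right) \left(-20876\right) = 18150 \left(-20876\right) = -378899400$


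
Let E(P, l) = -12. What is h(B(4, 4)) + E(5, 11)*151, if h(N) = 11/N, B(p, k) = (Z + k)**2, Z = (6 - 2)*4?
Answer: -724789/400 ≈ -1812.0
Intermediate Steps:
Z = 16 (Z = 4*4 = 16)
B(p, k) = (16 + k)**2
h(B(4, 4)) + E(5, 11)*151 = 11/((16 + 4)**2) - 12*151 = 11/(20**2) - 1812 = 11/400 - 1812 = -724789/400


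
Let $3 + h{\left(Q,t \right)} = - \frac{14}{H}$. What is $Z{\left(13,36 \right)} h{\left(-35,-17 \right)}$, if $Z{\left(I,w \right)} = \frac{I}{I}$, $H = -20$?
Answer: $- \frac{23}{10} \approx -2.3$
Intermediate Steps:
$Z{\left(I,w \right)} = 1$
$h{\left(Q,t \right)} = - \frac{23}{10}$ ($h{\left(Q,t \right)} = -3 - \frac{14}{-20} = -3 - - \frac{7}{10} = -3 + \frac{7}{10} = - \frac{23}{10}$)
$Z{\left(13,36 \right)} h{\left(-35,-17 \right)} = 1 \left(- \frac{23}{10}\right) = - \frac{23}{10}$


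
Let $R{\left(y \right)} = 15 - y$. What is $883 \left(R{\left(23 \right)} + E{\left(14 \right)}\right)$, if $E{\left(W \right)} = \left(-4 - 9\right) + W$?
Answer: $-6181$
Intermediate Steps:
$E{\left(W \right)} = -13 + W$
$883 \left(R{\left(23 \right)} + E{\left(14 \right)}\right) = 883 \left(\left(15 - 23\right) + \left(-13 + 14\right)\right) = 883 \left(\left(15 - 23\right) + 1\right) = 883 \left(-8 + 1\right) = 883 \left(-7\right) = -6181$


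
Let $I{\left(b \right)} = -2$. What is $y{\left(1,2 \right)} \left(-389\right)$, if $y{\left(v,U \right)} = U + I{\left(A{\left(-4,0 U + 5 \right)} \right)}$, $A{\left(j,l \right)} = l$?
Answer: $0$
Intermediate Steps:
$y{\left(v,U \right)} = -2 + U$ ($y{\left(v,U \right)} = U - 2 = -2 + U$)
$y{\left(1,2 \right)} \left(-389\right) = \left(-2 + 2\right) \left(-389\right) = 0 \left(-389\right) = 0$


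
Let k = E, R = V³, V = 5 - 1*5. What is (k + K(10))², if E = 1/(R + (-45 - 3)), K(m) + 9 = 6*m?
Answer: 5987809/2304 ≈ 2598.9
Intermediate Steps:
V = 0 (V = 5 - 5 = 0)
K(m) = -9 + 6*m
R = 0 (R = 0³ = 0)
E = -1/48 (E = 1/(0 + (-45 - 3)) = 1/(0 - 48) = 1/(-48) = -1/48 ≈ -0.020833)
k = -1/48 ≈ -0.020833
(k + K(10))² = (-1/48 + (-9 + 6*10))² = (-1/48 + (-9 + 60))² = (-1/48 + 51)² = (2447/48)² = 5987809/2304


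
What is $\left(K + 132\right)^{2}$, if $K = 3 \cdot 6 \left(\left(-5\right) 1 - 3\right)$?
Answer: $144$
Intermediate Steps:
$K = -144$ ($K = 18 \left(-5 - 3\right) = 18 \left(-8\right) = -144$)
$\left(K + 132\right)^{2} = \left(-144 + 132\right)^{2} = \left(-12\right)^{2} = 144$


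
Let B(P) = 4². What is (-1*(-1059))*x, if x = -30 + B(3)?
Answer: -14826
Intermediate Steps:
B(P) = 16
x = -14 (x = -30 + 16 = -14)
(-1*(-1059))*x = -1*(-1059)*(-14) = 1059*(-14) = -14826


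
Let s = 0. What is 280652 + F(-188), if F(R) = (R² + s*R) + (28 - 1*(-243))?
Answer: 316267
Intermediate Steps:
F(R) = 271 + R² (F(R) = (R² + 0*R) + (28 - 1*(-243)) = (R² + 0) + (28 + 243) = R² + 271 = 271 + R²)
280652 + F(-188) = 280652 + (271 + (-188)²) = 280652 + (271 + 35344) = 280652 + 35615 = 316267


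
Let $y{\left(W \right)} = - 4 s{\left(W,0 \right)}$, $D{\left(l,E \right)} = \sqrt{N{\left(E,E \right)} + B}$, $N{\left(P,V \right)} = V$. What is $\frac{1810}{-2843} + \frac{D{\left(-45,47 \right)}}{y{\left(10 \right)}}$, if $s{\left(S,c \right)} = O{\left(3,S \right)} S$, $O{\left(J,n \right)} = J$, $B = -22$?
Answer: $- \frac{46283}{68232} \approx -0.67832$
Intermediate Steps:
$D{\left(l,E \right)} = \sqrt{-22 + E}$ ($D{\left(l,E \right)} = \sqrt{E - 22} = \sqrt{-22 + E}$)
$s{\left(S,c \right)} = 3 S$
$y{\left(W \right)} = - 12 W$ ($y{\left(W \right)} = - 4 \cdot 3 W = - 12 W$)
$\frac{1810}{-2843} + \frac{D{\left(-45,47 \right)}}{y{\left(10 \right)}} = \frac{1810}{-2843} + \frac{\sqrt{-22 + 47}}{\left(-12\right) 10} = 1810 \left(- \frac{1}{2843}\right) + \frac{\sqrt{25}}{-120} = - \frac{1810}{2843} + 5 \left(- \frac{1}{120}\right) = - \frac{1810}{2843} - \frac{1}{24} = - \frac{46283}{68232}$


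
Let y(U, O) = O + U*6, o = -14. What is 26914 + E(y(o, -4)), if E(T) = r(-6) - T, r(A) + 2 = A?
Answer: 26994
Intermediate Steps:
r(A) = -2 + A
y(U, O) = O + 6*U
E(T) = -8 - T (E(T) = (-2 - 6) - T = -8 - T)
26914 + E(y(o, -4)) = 26914 + (-8 - (-4 + 6*(-14))) = 26914 + (-8 - (-4 - 84)) = 26914 + (-8 - 1*(-88)) = 26914 + (-8 + 88) = 26914 + 80 = 26994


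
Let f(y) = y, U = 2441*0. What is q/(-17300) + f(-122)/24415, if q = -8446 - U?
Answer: 20409849/42237950 ≈ 0.48321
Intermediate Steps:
U = 0
q = -8446 (q = -8446 - 1*0 = -8446 + 0 = -8446)
q/(-17300) + f(-122)/24415 = -8446/(-17300) - 122/24415 = -8446*(-1/17300) - 122*1/24415 = 4223/8650 - 122/24415 = 20409849/42237950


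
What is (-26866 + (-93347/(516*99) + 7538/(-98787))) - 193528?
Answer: -370737875244611/1682145036 ≈ -2.2040e+5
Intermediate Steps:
(-26866 + (-93347/(516*99) + 7538/(-98787))) - 193528 = (-26866 + (-93347/51084 + 7538*(-1/98787))) - 193528 = (-26866 + (-93347*1/51084 - 7538/98787)) - 193528 = (-26866 + (-93347/51084 - 7538/98787)) - 193528 = (-26866 - 3202180427/1682145036) - 193528 = -45195710717603/1682145036 - 193528 = -370737875244611/1682145036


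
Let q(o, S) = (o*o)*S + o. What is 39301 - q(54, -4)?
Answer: 50911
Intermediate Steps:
q(o, S) = o + S*o² (q(o, S) = o²*S + o = S*o² + o = o + S*o²)
39301 - q(54, -4) = 39301 - 54*(1 - 4*54) = 39301 - 54*(1 - 216) = 39301 - 54*(-215) = 39301 - 1*(-11610) = 39301 + 11610 = 50911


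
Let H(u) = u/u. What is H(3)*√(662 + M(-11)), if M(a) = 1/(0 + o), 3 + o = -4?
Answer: √32431/7 ≈ 25.727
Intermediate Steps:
o = -7 (o = -3 - 4 = -7)
H(u) = 1
M(a) = -⅐ (M(a) = 1/(0 - 7) = 1/(-7) = -⅐)
H(3)*√(662 + M(-11)) = 1*√(662 - ⅐) = 1*√(4633/7) = 1*(√32431/7) = √32431/7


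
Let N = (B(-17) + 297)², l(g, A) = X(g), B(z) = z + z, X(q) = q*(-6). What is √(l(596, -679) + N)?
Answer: √65593 ≈ 256.11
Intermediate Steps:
X(q) = -6*q
B(z) = 2*z
l(g, A) = -6*g
N = 69169 (N = (2*(-17) + 297)² = (-34 + 297)² = 263² = 69169)
√(l(596, -679) + N) = √(-6*596 + 69169) = √(-3576 + 69169) = √65593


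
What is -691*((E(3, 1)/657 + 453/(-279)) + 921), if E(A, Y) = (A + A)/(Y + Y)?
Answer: -1437666269/2263 ≈ -6.3529e+5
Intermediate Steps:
E(A, Y) = A/Y (E(A, Y) = (2*A)/((2*Y)) = (2*A)*(1/(2*Y)) = A/Y)
-691*((E(3, 1)/657 + 453/(-279)) + 921) = -691*(((3/1)/657 + 453/(-279)) + 921) = -691*(((3*1)*(1/657) + 453*(-1/279)) + 921) = -691*((3*(1/657) - 151/93) + 921) = -691*((1/219 - 151/93) + 921) = -691*(-3664/2263 + 921) = -691*2080559/2263 = -1437666269/2263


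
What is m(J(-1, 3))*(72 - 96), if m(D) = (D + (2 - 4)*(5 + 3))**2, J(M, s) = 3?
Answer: -4056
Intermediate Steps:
m(D) = (-16 + D)**2 (m(D) = (D - 2*8)**2 = (D - 16)**2 = (-16 + D)**2)
m(J(-1, 3))*(72 - 96) = (-16 + 3)**2*(72 - 96) = (-13)**2*(-24) = 169*(-24) = -4056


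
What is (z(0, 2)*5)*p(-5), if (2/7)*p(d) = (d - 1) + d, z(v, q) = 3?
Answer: -1155/2 ≈ -577.50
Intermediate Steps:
p(d) = -7/2 + 7*d (p(d) = 7*((d - 1) + d)/2 = 7*((-1 + d) + d)/2 = 7*(-1 + 2*d)/2 = -7/2 + 7*d)
(z(0, 2)*5)*p(-5) = (3*5)*(-7/2 + 7*(-5)) = 15*(-7/2 - 35) = 15*(-77/2) = -1155/2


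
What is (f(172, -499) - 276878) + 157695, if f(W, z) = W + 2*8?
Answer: -118995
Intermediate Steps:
f(W, z) = 16 + W (f(W, z) = W + 16 = 16 + W)
(f(172, -499) - 276878) + 157695 = ((16 + 172) - 276878) + 157695 = (188 - 276878) + 157695 = -276690 + 157695 = -118995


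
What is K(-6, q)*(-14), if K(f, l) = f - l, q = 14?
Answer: 280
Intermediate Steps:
K(-6, q)*(-14) = (-6 - 1*14)*(-14) = (-6 - 14)*(-14) = -20*(-14) = 280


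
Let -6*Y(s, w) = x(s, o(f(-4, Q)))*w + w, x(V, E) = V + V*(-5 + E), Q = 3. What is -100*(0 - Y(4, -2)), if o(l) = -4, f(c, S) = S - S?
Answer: -3100/3 ≈ -1033.3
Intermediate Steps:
f(c, S) = 0
Y(s, w) = -w/6 + 4*s*w/3 (Y(s, w) = -((s*(-4 - 4))*w + w)/6 = -((s*(-8))*w + w)/6 = -((-8*s)*w + w)/6 = -(-8*s*w + w)/6 = -(w - 8*s*w)/6 = -w/6 + 4*s*w/3)
-100*(0 - Y(4, -2)) = -100*(0 - (-2)*(-1 + 8*4)/6) = -100*(0 - (-2)*(-1 + 32)/6) = -100*(0 - (-2)*31/6) = -100*(0 - 1*(-31/3)) = -100*(0 + 31/3) = -100*31/3 = -3100/3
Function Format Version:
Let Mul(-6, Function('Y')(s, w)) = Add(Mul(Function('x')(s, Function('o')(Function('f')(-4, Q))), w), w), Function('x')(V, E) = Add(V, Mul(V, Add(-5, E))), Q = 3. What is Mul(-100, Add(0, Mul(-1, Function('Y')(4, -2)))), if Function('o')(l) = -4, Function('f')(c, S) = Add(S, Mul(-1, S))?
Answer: Rational(-3100, 3) ≈ -1033.3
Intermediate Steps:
Function('f')(c, S) = 0
Function('Y')(s, w) = Add(Mul(Rational(-1, 6), w), Mul(Rational(4, 3), s, w)) (Function('Y')(s, w) = Mul(Rational(-1, 6), Add(Mul(Mul(s, Add(-4, -4)), w), w)) = Mul(Rational(-1, 6), Add(Mul(Mul(s, -8), w), w)) = Mul(Rational(-1, 6), Add(Mul(Mul(-8, s), w), w)) = Mul(Rational(-1, 6), Add(Mul(-8, s, w), w)) = Mul(Rational(-1, 6), Add(w, Mul(-8, s, w))) = Add(Mul(Rational(-1, 6), w), Mul(Rational(4, 3), s, w)))
Mul(-100, Add(0, Mul(-1, Function('Y')(4, -2)))) = Mul(-100, Add(0, Mul(-1, Mul(Rational(1, 6), -2, Add(-1, Mul(8, 4)))))) = Mul(-100, Add(0, Mul(-1, Mul(Rational(1, 6), -2, Add(-1, 32))))) = Mul(-100, Add(0, Mul(-1, Mul(Rational(1, 6), -2, 31)))) = Mul(-100, Add(0, Mul(-1, Rational(-31, 3)))) = Mul(-100, Add(0, Rational(31, 3))) = Mul(-100, Rational(31, 3)) = Rational(-3100, 3)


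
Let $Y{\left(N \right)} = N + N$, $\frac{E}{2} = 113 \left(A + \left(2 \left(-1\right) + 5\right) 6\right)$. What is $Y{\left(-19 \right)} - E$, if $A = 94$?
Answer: $-25350$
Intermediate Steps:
$E = 25312$ ($E = 2 \cdot 113 \left(94 + \left(2 \left(-1\right) + 5\right) 6\right) = 2 \cdot 113 \left(94 + \left(-2 + 5\right) 6\right) = 2 \cdot 113 \left(94 + 3 \cdot 6\right) = 2 \cdot 113 \left(94 + 18\right) = 2 \cdot 113 \cdot 112 = 2 \cdot 12656 = 25312$)
$Y{\left(N \right)} = 2 N$
$Y{\left(-19 \right)} - E = 2 \left(-19\right) - 25312 = -38 - 25312 = -25350$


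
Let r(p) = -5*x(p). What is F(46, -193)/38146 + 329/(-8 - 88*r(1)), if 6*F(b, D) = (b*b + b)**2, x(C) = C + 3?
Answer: 229571547/11138632 ≈ 20.610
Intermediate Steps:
x(C) = 3 + C
r(p) = -15 - 5*p (r(p) = -5*(3 + p) = -15 - 5*p)
F(b, D) = (b + b**2)**2/6 (F(b, D) = (b*b + b)**2/6 = (b**2 + b)**2/6 = (b + b**2)**2/6)
F(46, -193)/38146 + 329/(-8 - 88*r(1)) = ((1/6)*46**2*(1 + 46)**2)/38146 + 329/(-8 - 88*(-15 - 5*1)) = ((1/6)*2116*47**2)*(1/38146) + 329/(-8 - 88*(-15 - 5)) = ((1/6)*2116*2209)*(1/38146) + 329/(-8 - 88*(-20)) = (2337122/3)*(1/38146) + 329/(-8 + 1760) = 1168561/57219 + 329/1752 = 229571547/11138632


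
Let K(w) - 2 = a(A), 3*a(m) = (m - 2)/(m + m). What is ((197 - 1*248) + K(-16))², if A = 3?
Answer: 776161/324 ≈ 2395.6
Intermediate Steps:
a(m) = (-2 + m)/(6*m) (a(m) = ((m - 2)/(m + m))/3 = ((-2 + m)/((2*m)))/3 = ((-2 + m)*(1/(2*m)))/3 = ((-2 + m)/(2*m))/3 = (-2 + m)/(6*m))
K(w) = 37/18 (K(w) = 2 + (⅙)*(-2 + 3)/3 = 2 + (⅙)*(⅓)*1 = 2 + 1/18 = 37/18)
((197 - 1*248) + K(-16))² = ((197 - 1*248) + 37/18)² = ((197 - 248) + 37/18)² = (-51 + 37/18)² = (-881/18)² = 776161/324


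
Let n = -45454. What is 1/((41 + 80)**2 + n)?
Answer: -1/30813 ≈ -3.2454e-5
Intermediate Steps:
1/((41 + 80)**2 + n) = 1/((41 + 80)**2 - 45454) = 1/(121**2 - 45454) = 1/(14641 - 45454) = 1/(-30813) = -1/30813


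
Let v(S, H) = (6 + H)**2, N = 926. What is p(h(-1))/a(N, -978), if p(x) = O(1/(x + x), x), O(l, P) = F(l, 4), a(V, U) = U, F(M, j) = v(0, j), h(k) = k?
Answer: -50/489 ≈ -0.10225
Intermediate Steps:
F(M, j) = (6 + j)**2
O(l, P) = 100 (O(l, P) = (6 + 4)**2 = 10**2 = 100)
p(x) = 100
p(h(-1))/a(N, -978) = 100/(-978) = 100*(-1/978) = -50/489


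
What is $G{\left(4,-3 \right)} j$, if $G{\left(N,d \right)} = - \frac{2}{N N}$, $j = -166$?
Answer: $\frac{83}{4} \approx 20.75$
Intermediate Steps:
$G{\left(N,d \right)} = - \frac{2}{N^{2}}$
$G{\left(4,-3 \right)} j = - \frac{2}{16} \left(-166\right) = \left(-2\right) \frac{1}{16} \left(-166\right) = \left(- \frac{1}{8}\right) \left(-166\right) = \frac{83}{4}$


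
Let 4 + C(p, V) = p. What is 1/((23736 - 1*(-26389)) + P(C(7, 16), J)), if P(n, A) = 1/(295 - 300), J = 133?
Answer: 5/250624 ≈ 1.9950e-5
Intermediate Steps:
C(p, V) = -4 + p
P(n, A) = -1/5 (P(n, A) = 1/(-5) = -1/5)
1/((23736 - 1*(-26389)) + P(C(7, 16), J)) = 1/((23736 - 1*(-26389)) - 1/5) = 1/((23736 + 26389) - 1/5) = 1/(50125 - 1/5) = 1/(250624/5) = 5/250624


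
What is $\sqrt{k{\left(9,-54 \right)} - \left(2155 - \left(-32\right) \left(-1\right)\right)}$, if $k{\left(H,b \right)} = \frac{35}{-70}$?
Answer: $\frac{i \sqrt{8494}}{2} \approx 46.081 i$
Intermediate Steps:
$k{\left(H,b \right)} = - \frac{1}{2}$ ($k{\left(H,b \right)} = 35 \left(- \frac{1}{70}\right) = - \frac{1}{2}$)
$\sqrt{k{\left(9,-54 \right)} - \left(2155 - \left(-32\right) \left(-1\right)\right)} = \sqrt{- \frac{1}{2} - \left(2155 - \left(-32\right) \left(-1\right)\right)} = \sqrt{- \frac{1}{2} + \left(-2159 + \left(4 + 8 \cdot 4\right)\right)} = \sqrt{- \frac{1}{2} + \left(-2159 + \left(4 + 32\right)\right)} = \sqrt{- \frac{1}{2} + \left(-2159 + 36\right)} = \sqrt{- \frac{1}{2} - 2123} = \sqrt{- \frac{4247}{2}} = \frac{i \sqrt{8494}}{2}$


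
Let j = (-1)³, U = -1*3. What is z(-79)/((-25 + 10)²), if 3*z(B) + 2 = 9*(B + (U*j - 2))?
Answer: -704/675 ≈ -1.0430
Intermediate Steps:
U = -3
j = -1
z(B) = 7/3 + 3*B (z(B) = -⅔ + (9*(B + (-3*(-1) - 2)))/3 = -⅔ + (9*(B + (3 - 2)))/3 = -⅔ + (9*(B + 1))/3 = -⅔ + (9*(1 + B))/3 = -⅔ + (9 + 9*B)/3 = -⅔ + (3 + 3*B) = 7/3 + 3*B)
z(-79)/((-25 + 10)²) = (7/3 + 3*(-79))/((-25 + 10)²) = (7/3 - 237)/((-15)²) = -704/3/225 = -704/3*1/225 = -704/675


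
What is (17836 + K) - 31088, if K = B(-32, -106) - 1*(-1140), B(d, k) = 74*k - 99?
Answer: -20055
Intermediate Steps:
B(d, k) = -99 + 74*k
K = -6803 (K = (-99 + 74*(-106)) - 1*(-1140) = (-99 - 7844) + 1140 = -7943 + 1140 = -6803)
(17836 + K) - 31088 = (17836 - 6803) - 31088 = 11033 - 31088 = -20055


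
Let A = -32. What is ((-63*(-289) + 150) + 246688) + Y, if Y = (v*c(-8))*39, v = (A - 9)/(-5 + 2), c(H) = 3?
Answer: 266644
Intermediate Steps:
v = 41/3 (v = (-32 - 9)/(-5 + 2) = -41/(-3) = -41*(-⅓) = 41/3 ≈ 13.667)
Y = 1599 (Y = ((41/3)*3)*39 = 41*39 = 1599)
((-63*(-289) + 150) + 246688) + Y = ((-63*(-289) + 150) + 246688) + 1599 = ((18207 + 150) + 246688) + 1599 = (18357 + 246688) + 1599 = 265045 + 1599 = 266644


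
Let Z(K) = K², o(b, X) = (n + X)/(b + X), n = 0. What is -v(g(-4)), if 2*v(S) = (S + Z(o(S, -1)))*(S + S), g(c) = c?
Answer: -396/25 ≈ -15.840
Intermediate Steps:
o(b, X) = X/(X + b) (o(b, X) = (0 + X)/(b + X) = X/(X + b))
v(S) = S*(S + (-1 + S)⁻²) (v(S) = ((S + (-1/(-1 + S))²)*(S + S))/2 = ((S + (-1 + S)⁻²)*(2*S))/2 = (2*S*(S + (-1 + S)⁻²))/2 = S*(S + (-1 + S)⁻²))
-v(g(-4)) = -((-4)² - 4/(-1 - 4)²) = -(16 - 4/(-5)²) = -(16 - 4*1/25) = -(16 - 4/25) = -1*396/25 = -396/25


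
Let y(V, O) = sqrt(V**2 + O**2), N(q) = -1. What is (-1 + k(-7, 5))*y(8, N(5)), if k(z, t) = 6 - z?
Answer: 12*sqrt(65) ≈ 96.747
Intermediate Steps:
y(V, O) = sqrt(O**2 + V**2)
(-1 + k(-7, 5))*y(8, N(5)) = (-1 + (6 - 1*(-7)))*sqrt((-1)**2 + 8**2) = (-1 + (6 + 7))*sqrt(1 + 64) = (-1 + 13)*sqrt(65) = 12*sqrt(65)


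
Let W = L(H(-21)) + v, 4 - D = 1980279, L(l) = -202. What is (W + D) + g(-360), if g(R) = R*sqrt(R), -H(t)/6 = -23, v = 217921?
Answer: -1762556 - 2160*I*sqrt(10) ≈ -1.7626e+6 - 6830.5*I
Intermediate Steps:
H(t) = 138 (H(t) = -6*(-23) = 138)
g(R) = R**(3/2)
D = -1980275 (D = 4 - 1*1980279 = 4 - 1980279 = -1980275)
W = 217719 (W = -202 + 217921 = 217719)
(W + D) + g(-360) = (217719 - 1980275) + (-360)**(3/2) = -1762556 - 2160*I*sqrt(10)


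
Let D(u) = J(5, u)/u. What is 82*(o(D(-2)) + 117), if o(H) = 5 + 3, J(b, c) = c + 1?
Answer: 10250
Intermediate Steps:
J(b, c) = 1 + c
D(u) = (1 + u)/u
o(H) = 8
82*(o(D(-2)) + 117) = 82*(8 + 117) = 82*125 = 10250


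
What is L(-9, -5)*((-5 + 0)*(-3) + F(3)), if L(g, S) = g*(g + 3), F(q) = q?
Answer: 972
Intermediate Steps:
L(g, S) = g*(3 + g)
L(-9, -5)*((-5 + 0)*(-3) + F(3)) = (-9*(3 - 9))*((-5 + 0)*(-3) + 3) = (-9*(-6))*(-5*(-3) + 3) = 54*(15 + 3) = 54*18 = 972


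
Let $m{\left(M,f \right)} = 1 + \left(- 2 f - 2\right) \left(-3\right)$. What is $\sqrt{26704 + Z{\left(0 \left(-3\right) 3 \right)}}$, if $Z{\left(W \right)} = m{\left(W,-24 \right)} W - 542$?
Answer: $\sqrt{26162} \approx 161.75$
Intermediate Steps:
$m{\left(M,f \right)} = 7 + 6 f$ ($m{\left(M,f \right)} = 1 + \left(-2 - 2 f\right) \left(-3\right) = 1 + \left(6 + 6 f\right) = 7 + 6 f$)
$Z{\left(W \right)} = -542 - 137 W$ ($Z{\left(W \right)} = \left(7 + 6 \left(-24\right)\right) W - 542 = \left(7 - 144\right) W - 542 = - 137 W - 542 = -542 - 137 W$)
$\sqrt{26704 + Z{\left(0 \left(-3\right) 3 \right)}} = \sqrt{26704 - \left(542 + 137 \cdot 0 \left(-3\right) 3\right)} = \sqrt{26704 - \left(542 + 137 \cdot 0 \cdot 3\right)} = \sqrt{26704 - 542} = \sqrt{26162}$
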